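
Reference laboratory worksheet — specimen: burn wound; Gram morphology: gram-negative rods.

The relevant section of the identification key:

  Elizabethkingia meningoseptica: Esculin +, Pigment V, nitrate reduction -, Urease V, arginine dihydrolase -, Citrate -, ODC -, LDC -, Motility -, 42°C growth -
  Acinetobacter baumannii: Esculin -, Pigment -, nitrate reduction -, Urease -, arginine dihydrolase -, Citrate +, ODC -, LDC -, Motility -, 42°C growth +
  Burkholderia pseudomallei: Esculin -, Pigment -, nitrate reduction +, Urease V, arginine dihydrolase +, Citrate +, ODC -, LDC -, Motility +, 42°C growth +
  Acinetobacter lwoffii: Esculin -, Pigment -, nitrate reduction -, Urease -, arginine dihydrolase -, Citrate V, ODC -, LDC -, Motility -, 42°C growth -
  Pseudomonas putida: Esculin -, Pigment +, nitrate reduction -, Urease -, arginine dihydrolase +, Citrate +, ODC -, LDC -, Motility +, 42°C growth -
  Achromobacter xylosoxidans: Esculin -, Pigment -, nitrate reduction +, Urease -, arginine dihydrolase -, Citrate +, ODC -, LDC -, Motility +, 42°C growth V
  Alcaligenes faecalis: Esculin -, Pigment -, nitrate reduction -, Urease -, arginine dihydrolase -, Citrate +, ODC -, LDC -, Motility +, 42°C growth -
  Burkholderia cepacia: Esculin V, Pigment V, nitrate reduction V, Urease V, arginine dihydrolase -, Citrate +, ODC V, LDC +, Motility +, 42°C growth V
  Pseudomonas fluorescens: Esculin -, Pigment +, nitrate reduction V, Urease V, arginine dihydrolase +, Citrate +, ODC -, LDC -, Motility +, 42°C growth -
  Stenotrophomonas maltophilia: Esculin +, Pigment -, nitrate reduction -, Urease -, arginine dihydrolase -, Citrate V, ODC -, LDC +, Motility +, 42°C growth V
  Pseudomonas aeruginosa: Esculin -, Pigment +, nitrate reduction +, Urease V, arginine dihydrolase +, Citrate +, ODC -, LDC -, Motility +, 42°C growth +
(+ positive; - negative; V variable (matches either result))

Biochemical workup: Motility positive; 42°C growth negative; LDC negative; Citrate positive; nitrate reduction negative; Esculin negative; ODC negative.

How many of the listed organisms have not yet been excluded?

ODC -: all 11 remaining candidates are consistent.
Motility +: excludes Elizabethkingia meningoseptica, Acinetobacter baumannii, Acinetobacter lwoffii — 8 left.
Esculin -: excludes Stenotrophomonas maltophilia — 7 left.
42°C growth -: excludes Burkholderia pseudomallei, Pseudomonas aeruginosa — 5 left.
LDC -: excludes Burkholderia cepacia — 4 left.
Citrate +: all 4 remaining candidates are consistent.
nitrate reduction -: excludes Achromobacter xylosoxidans — 3 left.
Still consistent: Alcaligenes faecalis, Pseudomonas fluorescens, Pseudomonas putida.

3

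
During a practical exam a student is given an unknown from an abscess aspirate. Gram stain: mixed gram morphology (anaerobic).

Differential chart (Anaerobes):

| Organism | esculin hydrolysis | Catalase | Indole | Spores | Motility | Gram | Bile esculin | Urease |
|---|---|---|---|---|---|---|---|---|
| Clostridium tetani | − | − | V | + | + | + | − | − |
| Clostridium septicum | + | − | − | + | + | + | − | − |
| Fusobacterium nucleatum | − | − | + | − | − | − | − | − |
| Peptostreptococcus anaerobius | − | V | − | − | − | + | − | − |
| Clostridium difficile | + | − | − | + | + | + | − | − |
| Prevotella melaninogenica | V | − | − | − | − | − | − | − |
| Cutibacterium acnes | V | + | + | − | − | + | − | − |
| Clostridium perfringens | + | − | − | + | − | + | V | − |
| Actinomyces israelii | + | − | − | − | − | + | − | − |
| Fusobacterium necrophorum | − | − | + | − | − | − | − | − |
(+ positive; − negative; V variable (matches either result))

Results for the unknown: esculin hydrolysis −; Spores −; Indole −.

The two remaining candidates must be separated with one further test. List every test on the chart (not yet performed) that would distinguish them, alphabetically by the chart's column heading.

Indole −: excludes Fusobacterium nucleatum, Cutibacterium acnes, Fusobacterium necrophorum — 7 left.
esculin hydrolysis −: excludes Clostridium septicum, Clostridium difficile, Clostridium perfringens, Actinomyces israelii — 3 left.
Spores −: excludes Clostridium tetani — 2 left.
Two candidates remain: Peptostreptococcus anaerobius and Prevotella melaninogenica.
  Catalase: V vs − — variable for at least one, does not separate.
  Motility: − vs − — same for both, does not separate.
  Gram: Peptostreptococcus anaerobius +, Prevotella melaninogenica − — discriminates.
  Bile esculin: − vs − — same for both, does not separate.
  Urease: − vs − — same for both, does not separate.

Gram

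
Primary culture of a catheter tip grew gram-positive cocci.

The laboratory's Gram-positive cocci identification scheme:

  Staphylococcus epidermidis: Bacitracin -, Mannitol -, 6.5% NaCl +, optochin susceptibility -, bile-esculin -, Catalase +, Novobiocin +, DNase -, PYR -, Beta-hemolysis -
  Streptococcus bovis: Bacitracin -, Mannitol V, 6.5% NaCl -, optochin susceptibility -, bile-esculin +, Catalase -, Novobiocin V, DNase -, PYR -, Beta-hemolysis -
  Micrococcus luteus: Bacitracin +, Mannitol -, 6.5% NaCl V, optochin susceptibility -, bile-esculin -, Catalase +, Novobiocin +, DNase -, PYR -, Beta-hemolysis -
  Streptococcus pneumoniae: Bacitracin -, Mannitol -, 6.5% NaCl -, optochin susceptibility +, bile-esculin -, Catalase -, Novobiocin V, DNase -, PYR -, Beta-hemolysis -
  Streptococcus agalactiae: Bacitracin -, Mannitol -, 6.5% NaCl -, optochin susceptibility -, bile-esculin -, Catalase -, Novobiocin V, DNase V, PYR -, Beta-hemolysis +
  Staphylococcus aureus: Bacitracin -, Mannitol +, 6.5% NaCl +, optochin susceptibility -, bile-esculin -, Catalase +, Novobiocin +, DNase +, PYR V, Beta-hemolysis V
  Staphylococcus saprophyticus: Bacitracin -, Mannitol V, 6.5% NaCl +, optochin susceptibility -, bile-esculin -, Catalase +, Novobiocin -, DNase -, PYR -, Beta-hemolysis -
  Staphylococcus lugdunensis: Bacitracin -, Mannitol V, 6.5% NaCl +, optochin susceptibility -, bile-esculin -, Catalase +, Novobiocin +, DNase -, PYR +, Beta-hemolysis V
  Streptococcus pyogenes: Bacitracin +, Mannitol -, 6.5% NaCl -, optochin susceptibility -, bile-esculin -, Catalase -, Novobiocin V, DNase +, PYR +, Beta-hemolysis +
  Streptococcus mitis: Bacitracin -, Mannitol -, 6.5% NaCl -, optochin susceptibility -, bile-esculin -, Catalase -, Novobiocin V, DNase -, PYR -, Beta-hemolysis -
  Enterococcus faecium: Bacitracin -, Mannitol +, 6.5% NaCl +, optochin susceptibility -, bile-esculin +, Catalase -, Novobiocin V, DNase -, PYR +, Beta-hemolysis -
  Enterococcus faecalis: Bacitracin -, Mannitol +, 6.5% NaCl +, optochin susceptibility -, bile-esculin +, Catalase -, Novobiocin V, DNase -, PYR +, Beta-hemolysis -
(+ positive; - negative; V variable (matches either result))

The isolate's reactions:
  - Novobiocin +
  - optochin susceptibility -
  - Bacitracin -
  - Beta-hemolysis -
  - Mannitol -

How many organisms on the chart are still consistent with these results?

Beta-hemolysis -: excludes Streptococcus agalactiae, Streptococcus pyogenes — 10 left.
Bacitracin -: excludes Micrococcus luteus — 9 left.
Mannitol -: excludes Staphylococcus aureus, Enterococcus faecium, Enterococcus faecalis — 6 left.
Novobiocin +: excludes Staphylococcus saprophyticus — 5 left.
optochin susceptibility -: excludes Streptococcus pneumoniae — 4 left.
Still consistent: Staphylococcus epidermidis, Staphylococcus lugdunensis, Streptococcus bovis, Streptococcus mitis.

4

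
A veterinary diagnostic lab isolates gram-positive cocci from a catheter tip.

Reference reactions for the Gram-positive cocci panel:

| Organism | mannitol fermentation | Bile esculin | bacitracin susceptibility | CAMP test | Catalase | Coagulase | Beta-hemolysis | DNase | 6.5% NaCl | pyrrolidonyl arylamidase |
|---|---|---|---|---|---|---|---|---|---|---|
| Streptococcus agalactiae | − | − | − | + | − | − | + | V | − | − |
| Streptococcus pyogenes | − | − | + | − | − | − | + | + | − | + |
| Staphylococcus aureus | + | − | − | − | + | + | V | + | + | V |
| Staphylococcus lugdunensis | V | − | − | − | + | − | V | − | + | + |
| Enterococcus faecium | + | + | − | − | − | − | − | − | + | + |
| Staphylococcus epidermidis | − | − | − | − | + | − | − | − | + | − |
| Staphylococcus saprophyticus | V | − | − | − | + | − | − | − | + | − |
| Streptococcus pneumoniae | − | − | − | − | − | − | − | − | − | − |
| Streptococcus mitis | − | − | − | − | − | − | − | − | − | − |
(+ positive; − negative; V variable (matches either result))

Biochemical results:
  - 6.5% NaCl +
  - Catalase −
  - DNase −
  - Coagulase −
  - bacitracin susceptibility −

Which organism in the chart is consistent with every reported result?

Enterococcus faecium

bacitracin susceptibility −: excludes Streptococcus pyogenes — 8 left.
Coagulase −: excludes Staphylococcus aureus — 7 left.
DNase −: all 7 remaining candidates are consistent.
6.5% NaCl +: excludes Streptococcus agalactiae, Streptococcus pneumoniae, Streptococcus mitis — 4 left.
Catalase −: excludes Staphylococcus lugdunensis, Staphylococcus epidermidis, Staphylococcus saprophyticus — 1 left.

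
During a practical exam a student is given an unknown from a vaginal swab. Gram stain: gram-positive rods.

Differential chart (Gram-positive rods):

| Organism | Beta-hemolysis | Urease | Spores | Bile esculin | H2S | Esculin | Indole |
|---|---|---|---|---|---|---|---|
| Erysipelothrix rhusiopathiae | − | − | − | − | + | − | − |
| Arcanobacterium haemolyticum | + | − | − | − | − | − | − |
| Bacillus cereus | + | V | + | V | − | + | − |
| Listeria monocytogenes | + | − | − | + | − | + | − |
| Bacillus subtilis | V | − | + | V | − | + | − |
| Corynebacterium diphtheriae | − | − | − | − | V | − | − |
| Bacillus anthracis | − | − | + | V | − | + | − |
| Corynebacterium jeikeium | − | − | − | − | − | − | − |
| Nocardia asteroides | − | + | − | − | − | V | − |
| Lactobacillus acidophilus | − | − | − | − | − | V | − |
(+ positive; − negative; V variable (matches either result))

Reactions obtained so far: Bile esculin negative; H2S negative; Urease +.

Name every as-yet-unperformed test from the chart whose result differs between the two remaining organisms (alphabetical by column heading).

Beta-hemolysis, Spores

Bile esculin −: excludes Listeria monocytogenes — 9 left.
H2S −: excludes Erysipelothrix rhusiopathiae — 8 left.
Urease +: excludes 6 organisms — 2 left.
Two candidates remain: Bacillus cereus and Nocardia asteroides.
  Beta-hemolysis: Bacillus cereus +, Nocardia asteroides − — discriminates.
  Spores: Bacillus cereus +, Nocardia asteroides − — discriminates.
  Esculin: + vs V — variable for at least one, does not separate.
  Indole: − vs − — same for both, does not separate.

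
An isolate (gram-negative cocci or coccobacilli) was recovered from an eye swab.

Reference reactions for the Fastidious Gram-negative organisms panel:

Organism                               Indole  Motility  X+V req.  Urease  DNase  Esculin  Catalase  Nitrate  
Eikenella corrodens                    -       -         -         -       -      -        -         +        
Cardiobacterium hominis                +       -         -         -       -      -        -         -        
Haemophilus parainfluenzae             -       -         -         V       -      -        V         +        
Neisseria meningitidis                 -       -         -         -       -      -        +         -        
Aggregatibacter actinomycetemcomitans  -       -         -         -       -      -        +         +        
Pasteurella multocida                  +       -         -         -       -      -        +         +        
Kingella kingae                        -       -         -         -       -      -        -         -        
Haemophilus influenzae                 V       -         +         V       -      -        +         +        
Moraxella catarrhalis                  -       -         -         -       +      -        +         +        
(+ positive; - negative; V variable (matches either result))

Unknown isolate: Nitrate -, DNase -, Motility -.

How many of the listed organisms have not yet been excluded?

3

Nitrate -: excludes 6 organisms — 3 left.
Motility -: all 3 remaining candidates are consistent.
DNase -: all 3 remaining candidates are consistent.
Still consistent: Cardiobacterium hominis, Kingella kingae, Neisseria meningitidis.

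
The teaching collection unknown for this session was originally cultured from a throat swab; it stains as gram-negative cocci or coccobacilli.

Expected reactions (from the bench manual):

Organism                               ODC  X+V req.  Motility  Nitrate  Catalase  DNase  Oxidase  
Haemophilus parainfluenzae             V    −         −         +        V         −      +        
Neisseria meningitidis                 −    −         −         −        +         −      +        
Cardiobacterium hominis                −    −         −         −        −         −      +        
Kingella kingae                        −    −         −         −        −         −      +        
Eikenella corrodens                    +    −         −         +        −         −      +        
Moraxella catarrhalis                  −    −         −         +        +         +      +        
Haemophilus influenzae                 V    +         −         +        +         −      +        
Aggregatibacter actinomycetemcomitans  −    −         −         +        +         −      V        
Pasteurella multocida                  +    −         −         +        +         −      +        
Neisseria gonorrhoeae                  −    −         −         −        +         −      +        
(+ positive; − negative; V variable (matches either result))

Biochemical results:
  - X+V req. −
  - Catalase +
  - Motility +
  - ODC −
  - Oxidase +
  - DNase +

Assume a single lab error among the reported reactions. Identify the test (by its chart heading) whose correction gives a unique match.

Motility

As reported, no row in the chart matches all 6 reactions.
Reversing Catalase → still no organism matches.
Reversing Oxidase → still no organism matches.
Reversing Motility (to −) → unique match: Moraxella catarrhalis.
Reversing ODC → still no organism matches.
Reversing DNase → still no organism matches.
Reversing X+V req. → still no organism matches.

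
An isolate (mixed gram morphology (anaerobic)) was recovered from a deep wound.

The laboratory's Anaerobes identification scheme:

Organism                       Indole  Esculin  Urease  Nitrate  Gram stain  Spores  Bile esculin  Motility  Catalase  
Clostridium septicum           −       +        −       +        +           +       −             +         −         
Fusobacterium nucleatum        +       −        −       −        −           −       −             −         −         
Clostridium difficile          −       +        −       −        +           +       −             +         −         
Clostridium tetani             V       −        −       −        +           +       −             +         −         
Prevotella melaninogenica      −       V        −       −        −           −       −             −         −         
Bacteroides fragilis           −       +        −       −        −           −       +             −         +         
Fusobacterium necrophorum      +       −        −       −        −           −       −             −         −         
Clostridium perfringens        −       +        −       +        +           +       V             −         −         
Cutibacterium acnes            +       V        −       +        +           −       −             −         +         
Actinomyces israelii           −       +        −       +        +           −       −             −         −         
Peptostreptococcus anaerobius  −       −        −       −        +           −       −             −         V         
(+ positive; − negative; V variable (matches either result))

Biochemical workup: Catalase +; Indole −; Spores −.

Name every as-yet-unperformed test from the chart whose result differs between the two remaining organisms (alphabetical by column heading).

Bile esculin, Esculin, Gram stain

Spores −: excludes Clostridium septicum, Clostridium difficile, Clostridium tetani, Clostridium perfringens — 7 left.
Catalase +: excludes Fusobacterium nucleatum, Prevotella melaninogenica, Fusobacterium necrophorum, Actinomyces israelii — 3 left.
Indole −: excludes Cutibacterium acnes — 2 left.
Two candidates remain: Bacteroides fragilis and Peptostreptococcus anaerobius.
  Esculin: Bacteroides fragilis +, Peptostreptococcus anaerobius − — discriminates.
  Urease: − vs − — same for both, does not separate.
  Nitrate: − vs − — same for both, does not separate.
  Gram stain: Bacteroides fragilis −, Peptostreptococcus anaerobius + — discriminates.
  Bile esculin: Bacteroides fragilis +, Peptostreptococcus anaerobius − — discriminates.
  Motility: − vs − — same for both, does not separate.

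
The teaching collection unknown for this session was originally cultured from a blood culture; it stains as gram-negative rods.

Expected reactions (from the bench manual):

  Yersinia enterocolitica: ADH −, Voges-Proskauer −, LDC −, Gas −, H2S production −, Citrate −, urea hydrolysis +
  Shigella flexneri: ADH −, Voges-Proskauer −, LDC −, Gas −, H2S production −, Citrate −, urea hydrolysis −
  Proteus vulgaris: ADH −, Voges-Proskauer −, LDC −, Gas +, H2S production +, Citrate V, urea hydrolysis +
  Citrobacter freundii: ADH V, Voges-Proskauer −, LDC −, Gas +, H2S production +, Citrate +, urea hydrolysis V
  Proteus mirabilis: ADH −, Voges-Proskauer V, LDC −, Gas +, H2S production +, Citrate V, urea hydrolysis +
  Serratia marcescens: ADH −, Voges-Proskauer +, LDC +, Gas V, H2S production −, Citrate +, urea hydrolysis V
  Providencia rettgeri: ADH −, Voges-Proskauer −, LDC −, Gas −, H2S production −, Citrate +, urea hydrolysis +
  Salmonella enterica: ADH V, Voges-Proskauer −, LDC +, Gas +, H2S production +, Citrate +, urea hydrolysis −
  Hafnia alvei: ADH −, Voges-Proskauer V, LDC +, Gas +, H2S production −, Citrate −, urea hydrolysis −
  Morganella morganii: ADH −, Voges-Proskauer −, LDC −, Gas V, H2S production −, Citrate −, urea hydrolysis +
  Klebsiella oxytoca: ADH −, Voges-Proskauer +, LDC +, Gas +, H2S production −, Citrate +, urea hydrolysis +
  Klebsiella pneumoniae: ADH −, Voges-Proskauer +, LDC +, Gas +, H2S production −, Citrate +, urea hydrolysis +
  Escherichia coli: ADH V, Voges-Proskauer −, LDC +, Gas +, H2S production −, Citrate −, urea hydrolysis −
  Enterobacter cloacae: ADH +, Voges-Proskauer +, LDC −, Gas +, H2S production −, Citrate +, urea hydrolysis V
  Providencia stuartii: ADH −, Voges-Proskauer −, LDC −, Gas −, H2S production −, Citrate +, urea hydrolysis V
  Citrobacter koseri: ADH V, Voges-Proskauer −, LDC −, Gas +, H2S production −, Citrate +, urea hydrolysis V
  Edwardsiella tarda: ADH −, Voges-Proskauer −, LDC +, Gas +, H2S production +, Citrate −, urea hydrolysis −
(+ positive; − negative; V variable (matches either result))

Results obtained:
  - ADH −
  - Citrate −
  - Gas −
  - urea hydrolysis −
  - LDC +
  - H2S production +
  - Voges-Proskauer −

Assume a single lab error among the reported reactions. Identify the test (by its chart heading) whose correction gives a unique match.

As reported, no row in the chart matches all 7 reactions.
Reversing LDC → still no organism matches.
Reversing urea hydrolysis → still no organism matches.
Reversing Gas (to +) → unique match: Edwardsiella tarda.
Reversing Citrate → still no organism matches.
Reversing Voges-Proskauer → still no organism matches.
Reversing H2S production → still no organism matches.
Reversing ADH → still no organism matches.

Gas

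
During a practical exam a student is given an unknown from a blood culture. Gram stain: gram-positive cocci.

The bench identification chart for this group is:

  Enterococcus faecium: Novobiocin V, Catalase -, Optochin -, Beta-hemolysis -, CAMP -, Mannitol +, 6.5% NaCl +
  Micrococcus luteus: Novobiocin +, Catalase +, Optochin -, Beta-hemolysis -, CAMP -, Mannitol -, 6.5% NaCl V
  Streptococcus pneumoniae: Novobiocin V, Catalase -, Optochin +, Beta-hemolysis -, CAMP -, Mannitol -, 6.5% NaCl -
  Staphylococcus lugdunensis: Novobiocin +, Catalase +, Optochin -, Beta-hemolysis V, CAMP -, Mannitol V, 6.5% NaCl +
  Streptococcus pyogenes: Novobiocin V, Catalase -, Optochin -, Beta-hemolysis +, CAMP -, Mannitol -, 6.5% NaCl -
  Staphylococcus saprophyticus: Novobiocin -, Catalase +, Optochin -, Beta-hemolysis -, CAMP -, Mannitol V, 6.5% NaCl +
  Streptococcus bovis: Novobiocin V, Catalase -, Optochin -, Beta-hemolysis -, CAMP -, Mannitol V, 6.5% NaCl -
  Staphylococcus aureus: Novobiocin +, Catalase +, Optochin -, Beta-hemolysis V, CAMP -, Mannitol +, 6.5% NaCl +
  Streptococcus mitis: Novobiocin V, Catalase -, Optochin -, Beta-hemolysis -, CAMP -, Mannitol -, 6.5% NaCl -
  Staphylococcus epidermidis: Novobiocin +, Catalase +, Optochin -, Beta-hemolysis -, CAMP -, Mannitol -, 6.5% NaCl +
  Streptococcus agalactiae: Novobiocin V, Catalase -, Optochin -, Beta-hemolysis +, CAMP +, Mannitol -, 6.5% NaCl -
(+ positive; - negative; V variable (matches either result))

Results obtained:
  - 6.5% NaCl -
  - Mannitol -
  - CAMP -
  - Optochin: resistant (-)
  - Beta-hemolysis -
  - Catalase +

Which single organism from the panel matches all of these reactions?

Mannitol -: excludes Enterococcus faecium, Staphylococcus aureus — 9 left.
Optochin -: excludes Streptococcus pneumoniae — 8 left.
Catalase +: excludes Streptococcus pyogenes, Streptococcus bovis, Streptococcus mitis, Streptococcus agalactiae — 4 left.
6.5% NaCl -: excludes Staphylococcus lugdunensis, Staphylococcus saprophyticus, Staphylococcus epidermidis — 1 left.
Beta-hemolysis -: the one remaining candidate is consistent.
CAMP -: the one remaining candidate is consistent.

Micrococcus luteus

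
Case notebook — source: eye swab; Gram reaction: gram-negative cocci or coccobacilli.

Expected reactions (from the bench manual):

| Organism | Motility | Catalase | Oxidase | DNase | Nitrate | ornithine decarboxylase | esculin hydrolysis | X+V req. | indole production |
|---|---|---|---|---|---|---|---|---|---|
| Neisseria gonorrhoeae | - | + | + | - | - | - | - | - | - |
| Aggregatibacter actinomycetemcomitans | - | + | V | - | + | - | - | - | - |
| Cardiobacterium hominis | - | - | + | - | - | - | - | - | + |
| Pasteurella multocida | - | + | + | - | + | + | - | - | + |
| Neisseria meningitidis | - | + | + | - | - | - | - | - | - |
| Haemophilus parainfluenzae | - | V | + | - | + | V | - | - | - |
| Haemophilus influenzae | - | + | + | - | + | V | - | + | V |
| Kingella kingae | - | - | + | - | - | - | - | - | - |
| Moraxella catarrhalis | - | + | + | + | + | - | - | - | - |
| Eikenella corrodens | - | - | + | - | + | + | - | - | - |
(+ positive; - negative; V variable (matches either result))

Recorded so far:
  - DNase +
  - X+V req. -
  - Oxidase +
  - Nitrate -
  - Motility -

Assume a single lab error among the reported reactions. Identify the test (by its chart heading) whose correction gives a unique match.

Nitrate

As reported, no row in the chart matches all 5 reactions.
Reversing Oxidase → still no organism matches.
Reversing Motility → still no organism matches.
Reversing X+V req. → still no organism matches.
Reversing Nitrate (to +) → unique match: Moraxella catarrhalis.
Reversing DNase → 4 organisms match (not unique).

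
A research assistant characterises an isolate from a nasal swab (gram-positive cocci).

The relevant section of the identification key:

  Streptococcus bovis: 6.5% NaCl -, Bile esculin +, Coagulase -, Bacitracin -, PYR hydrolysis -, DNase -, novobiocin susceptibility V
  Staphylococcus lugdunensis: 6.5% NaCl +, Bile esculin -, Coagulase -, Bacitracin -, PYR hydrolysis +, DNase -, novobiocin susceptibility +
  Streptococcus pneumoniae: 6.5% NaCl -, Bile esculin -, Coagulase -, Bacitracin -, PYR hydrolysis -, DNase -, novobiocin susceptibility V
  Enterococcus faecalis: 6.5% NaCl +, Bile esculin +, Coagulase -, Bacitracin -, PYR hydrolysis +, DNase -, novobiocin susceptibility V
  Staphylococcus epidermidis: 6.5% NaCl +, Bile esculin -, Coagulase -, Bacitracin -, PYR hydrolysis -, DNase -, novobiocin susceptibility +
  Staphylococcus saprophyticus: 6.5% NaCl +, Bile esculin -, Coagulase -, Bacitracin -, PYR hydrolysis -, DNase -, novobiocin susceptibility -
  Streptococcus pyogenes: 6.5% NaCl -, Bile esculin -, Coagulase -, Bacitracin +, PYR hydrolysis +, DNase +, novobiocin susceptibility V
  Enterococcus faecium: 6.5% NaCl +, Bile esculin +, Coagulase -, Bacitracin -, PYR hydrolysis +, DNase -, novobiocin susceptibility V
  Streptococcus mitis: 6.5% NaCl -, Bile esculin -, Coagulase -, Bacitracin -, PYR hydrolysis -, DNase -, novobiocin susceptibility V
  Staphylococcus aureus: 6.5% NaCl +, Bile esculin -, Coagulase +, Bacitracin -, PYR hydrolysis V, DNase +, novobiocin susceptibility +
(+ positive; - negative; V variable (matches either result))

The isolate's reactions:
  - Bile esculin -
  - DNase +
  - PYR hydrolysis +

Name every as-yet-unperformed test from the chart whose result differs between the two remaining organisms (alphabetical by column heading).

DNase +: excludes 8 organisms — 2 left.
PYR hydrolysis +: all 2 remaining candidates are consistent.
Bile esculin -: all 2 remaining candidates are consistent.
Two candidates remain: Staphylococcus aureus and Streptococcus pyogenes.
  6.5% NaCl: Staphylococcus aureus +, Streptococcus pyogenes - — discriminates.
  Coagulase: Staphylococcus aureus +, Streptococcus pyogenes - — discriminates.
  Bacitracin: Staphylococcus aureus -, Streptococcus pyogenes + — discriminates.
  novobiocin susceptibility: + vs V — variable for at least one, does not separate.

6.5% NaCl, Bacitracin, Coagulase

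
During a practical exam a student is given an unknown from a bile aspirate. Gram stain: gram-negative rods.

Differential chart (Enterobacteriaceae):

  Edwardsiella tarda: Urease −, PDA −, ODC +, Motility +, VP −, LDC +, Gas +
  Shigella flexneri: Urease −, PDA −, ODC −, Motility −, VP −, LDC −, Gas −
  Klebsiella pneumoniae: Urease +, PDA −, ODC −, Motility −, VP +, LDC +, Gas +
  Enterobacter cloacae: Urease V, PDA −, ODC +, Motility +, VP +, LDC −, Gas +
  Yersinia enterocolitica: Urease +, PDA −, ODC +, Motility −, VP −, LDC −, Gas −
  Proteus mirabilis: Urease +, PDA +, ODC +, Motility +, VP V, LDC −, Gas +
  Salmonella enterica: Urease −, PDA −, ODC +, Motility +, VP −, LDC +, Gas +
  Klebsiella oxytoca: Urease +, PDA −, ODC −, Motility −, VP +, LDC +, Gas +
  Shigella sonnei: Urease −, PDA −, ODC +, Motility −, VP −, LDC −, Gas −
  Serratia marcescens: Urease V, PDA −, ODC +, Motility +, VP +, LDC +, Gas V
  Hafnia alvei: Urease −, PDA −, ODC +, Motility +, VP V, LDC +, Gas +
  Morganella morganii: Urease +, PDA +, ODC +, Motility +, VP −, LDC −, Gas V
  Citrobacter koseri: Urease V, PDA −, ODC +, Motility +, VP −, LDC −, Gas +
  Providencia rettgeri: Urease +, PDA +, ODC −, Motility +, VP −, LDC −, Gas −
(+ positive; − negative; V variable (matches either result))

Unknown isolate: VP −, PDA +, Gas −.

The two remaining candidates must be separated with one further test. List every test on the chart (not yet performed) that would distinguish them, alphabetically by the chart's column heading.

ODC

Gas −: excludes 8 organisms — 6 left.
PDA +: excludes Shigella flexneri, Yersinia enterocolitica, Shigella sonnei, Serratia marcescens — 2 left.
VP −: all 2 remaining candidates are consistent.
Two candidates remain: Morganella morganii and Providencia rettgeri.
  Urease: + vs + — same for both, does not separate.
  ODC: Morganella morganii +, Providencia rettgeri − — discriminates.
  Motility: + vs + — same for both, does not separate.
  LDC: − vs − — same for both, does not separate.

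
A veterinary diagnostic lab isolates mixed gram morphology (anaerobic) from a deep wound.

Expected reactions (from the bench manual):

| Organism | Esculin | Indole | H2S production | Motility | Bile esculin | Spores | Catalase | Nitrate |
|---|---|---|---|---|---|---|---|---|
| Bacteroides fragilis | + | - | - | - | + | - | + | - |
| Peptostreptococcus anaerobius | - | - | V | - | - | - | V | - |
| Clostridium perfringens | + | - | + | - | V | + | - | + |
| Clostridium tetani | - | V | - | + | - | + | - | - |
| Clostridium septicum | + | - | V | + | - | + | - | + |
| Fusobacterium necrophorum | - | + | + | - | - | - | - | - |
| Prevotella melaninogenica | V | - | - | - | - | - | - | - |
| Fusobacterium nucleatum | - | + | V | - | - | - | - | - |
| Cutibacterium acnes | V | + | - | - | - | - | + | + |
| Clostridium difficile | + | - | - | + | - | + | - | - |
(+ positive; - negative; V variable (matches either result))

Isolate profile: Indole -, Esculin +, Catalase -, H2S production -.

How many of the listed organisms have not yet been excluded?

3

Indole -: excludes Fusobacterium necrophorum, Fusobacterium nucleatum, Cutibacterium acnes — 7 left.
Catalase -: excludes Bacteroides fragilis — 6 left.
Esculin +: excludes Peptostreptococcus anaerobius, Clostridium tetani — 4 left.
H2S production -: excludes Clostridium perfringens — 3 left.
Still consistent: Clostridium difficile, Clostridium septicum, Prevotella melaninogenica.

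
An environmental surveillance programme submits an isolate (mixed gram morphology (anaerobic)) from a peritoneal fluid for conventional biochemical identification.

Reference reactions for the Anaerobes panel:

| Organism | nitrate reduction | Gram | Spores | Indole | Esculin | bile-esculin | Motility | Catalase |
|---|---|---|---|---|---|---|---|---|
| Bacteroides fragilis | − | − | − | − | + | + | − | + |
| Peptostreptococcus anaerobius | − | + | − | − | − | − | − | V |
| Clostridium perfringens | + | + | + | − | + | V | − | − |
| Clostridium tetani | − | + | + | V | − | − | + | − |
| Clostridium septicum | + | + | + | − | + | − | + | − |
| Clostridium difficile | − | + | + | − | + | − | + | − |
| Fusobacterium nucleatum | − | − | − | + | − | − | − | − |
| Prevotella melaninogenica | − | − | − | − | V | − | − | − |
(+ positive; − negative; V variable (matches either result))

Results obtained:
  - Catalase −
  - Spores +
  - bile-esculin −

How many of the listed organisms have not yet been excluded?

Catalase −: excludes Bacteroides fragilis — 7 left.
bile-esculin −: all 7 remaining candidates are consistent.
Spores +: excludes Peptostreptococcus anaerobius, Fusobacterium nucleatum, Prevotella melaninogenica — 4 left.
Still consistent: Clostridium difficile, Clostridium perfringens, Clostridium septicum, Clostridium tetani.

4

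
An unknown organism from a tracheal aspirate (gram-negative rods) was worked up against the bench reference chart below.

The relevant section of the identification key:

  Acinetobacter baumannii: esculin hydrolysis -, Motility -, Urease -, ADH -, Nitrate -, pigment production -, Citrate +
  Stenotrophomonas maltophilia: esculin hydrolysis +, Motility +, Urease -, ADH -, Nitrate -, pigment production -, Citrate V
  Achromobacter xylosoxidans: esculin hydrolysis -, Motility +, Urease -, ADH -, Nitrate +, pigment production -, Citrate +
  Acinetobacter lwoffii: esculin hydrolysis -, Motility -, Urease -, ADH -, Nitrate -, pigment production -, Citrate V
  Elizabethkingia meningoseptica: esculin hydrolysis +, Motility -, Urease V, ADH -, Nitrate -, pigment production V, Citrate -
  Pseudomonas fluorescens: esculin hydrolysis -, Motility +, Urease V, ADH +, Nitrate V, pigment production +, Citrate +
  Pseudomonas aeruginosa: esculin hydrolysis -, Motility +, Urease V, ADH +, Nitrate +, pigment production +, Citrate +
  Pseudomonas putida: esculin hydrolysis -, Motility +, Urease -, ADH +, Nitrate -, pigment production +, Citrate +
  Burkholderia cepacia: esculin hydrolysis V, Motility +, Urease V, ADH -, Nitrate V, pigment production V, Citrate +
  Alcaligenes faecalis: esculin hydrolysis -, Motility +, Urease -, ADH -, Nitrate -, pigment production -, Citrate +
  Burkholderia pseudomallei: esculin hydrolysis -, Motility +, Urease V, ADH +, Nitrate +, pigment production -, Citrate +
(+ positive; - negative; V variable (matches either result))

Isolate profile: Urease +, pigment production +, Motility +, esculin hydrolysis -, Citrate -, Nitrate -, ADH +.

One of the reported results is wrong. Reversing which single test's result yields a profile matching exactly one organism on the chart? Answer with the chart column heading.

Citrate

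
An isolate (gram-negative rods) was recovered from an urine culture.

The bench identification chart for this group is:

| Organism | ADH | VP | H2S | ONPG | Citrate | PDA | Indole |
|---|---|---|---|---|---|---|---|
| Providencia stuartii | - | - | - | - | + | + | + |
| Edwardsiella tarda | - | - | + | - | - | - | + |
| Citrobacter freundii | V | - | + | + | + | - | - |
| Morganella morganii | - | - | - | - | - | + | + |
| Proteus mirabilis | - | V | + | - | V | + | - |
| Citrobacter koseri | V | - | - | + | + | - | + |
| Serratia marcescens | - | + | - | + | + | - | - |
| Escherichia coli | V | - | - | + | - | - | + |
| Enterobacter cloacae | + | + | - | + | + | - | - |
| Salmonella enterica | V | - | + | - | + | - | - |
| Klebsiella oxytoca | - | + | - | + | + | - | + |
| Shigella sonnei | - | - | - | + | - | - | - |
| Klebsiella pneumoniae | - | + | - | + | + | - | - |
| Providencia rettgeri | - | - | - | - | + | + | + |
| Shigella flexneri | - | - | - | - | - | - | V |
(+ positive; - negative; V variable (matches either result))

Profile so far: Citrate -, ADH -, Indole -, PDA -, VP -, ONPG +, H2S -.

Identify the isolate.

PDA -: excludes Providencia stuartii, Morganella morganii, Proteus mirabilis, Providencia rettgeri — 11 left.
H2S -: excludes Edwardsiella tarda, Citrobacter freundii, Salmonella enterica — 8 left.
Citrate -: excludes 5 organisms — 3 left.
VP -: all 3 remaining candidates are consistent.
ONPG +: excludes Shigella flexneri — 2 left.
ADH -: all 2 remaining candidates are consistent.
Indole -: excludes Escherichia coli — 1 left.

Shigella sonnei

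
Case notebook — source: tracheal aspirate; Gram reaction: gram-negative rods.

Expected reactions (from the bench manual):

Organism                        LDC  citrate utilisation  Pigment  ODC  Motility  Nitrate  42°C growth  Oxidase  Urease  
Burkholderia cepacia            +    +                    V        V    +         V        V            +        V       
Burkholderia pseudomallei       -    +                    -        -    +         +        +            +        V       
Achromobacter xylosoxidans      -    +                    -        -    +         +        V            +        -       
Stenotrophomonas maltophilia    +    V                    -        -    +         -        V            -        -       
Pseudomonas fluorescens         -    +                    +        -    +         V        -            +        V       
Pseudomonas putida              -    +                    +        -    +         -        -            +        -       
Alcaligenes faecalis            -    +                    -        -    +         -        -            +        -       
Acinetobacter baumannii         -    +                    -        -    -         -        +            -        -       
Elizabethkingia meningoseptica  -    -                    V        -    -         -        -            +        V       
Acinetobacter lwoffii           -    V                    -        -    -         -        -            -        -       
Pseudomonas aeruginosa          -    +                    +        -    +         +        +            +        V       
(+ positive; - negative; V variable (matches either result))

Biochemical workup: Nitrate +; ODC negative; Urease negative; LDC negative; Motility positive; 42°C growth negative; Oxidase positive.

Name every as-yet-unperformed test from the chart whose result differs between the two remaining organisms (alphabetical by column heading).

Pigment

Oxidase +: excludes Stenotrophomonas maltophilia, Acinetobacter baumannii, Acinetobacter lwoffii — 8 left.
LDC -: excludes Burkholderia cepacia — 7 left.
Motility +: excludes Elizabethkingia meningoseptica — 6 left.
ODC -: all 6 remaining candidates are consistent.
Urease -: all 6 remaining candidates are consistent.
Nitrate +: excludes Pseudomonas putida, Alcaligenes faecalis — 4 left.
42°C growth -: excludes Burkholderia pseudomallei, Pseudomonas aeruginosa — 2 left.
Two candidates remain: Achromobacter xylosoxidans and Pseudomonas fluorescens.
  citrate utilisation: + vs + — same for both, does not separate.
  Pigment: Achromobacter xylosoxidans -, Pseudomonas fluorescens + — discriminates.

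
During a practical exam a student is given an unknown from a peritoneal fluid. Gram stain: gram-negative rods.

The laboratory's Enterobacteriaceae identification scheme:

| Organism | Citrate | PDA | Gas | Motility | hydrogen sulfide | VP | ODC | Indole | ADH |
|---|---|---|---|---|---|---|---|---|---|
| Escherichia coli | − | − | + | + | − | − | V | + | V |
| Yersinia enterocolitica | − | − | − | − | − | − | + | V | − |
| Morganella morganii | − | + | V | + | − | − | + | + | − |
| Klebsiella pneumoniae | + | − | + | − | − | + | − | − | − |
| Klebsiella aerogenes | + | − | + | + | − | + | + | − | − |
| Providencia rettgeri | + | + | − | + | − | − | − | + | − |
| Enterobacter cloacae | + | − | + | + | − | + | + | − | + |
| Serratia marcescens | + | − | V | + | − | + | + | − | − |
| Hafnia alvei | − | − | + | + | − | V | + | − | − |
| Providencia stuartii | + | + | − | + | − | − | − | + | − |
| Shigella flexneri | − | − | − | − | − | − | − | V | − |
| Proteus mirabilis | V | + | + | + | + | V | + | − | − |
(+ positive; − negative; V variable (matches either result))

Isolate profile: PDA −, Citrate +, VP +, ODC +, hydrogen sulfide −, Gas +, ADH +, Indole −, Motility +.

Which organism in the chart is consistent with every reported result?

Enterobacter cloacae

VP +: excludes 6 organisms — 6 left.
Citrate +: excludes Hafnia alvei — 5 left.
Gas +: all 5 remaining candidates are consistent.
hydrogen sulfide −: excludes Proteus mirabilis — 4 left.
PDA −: all 4 remaining candidates are consistent.
ODC +: excludes Klebsiella pneumoniae — 3 left.
ADH +: excludes Klebsiella aerogenes, Serratia marcescens — 1 left.
Motility +: the one remaining candidate is consistent.
Indole −: the one remaining candidate is consistent.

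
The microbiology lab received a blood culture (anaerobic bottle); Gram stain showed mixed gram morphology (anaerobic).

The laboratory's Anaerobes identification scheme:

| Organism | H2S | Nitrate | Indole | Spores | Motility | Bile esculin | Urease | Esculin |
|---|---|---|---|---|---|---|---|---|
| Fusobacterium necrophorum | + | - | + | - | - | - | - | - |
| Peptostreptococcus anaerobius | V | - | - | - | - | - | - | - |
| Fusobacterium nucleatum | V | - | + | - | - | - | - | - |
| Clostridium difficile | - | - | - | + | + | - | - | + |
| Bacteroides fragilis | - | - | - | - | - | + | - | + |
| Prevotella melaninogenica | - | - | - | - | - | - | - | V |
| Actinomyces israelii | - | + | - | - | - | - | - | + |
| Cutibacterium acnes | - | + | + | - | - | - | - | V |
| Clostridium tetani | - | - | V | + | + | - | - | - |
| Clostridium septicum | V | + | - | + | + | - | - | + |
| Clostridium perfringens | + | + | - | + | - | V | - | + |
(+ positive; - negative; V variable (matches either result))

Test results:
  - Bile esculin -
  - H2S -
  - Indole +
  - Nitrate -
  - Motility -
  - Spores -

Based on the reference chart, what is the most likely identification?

Fusobacterium nucleatum

Motility -: excludes Clostridium difficile, Clostridium tetani, Clostridium septicum — 8 left.
Indole +: excludes 5 organisms — 3 left.
Spores -: all 3 remaining candidates are consistent.
H2S -: excludes Fusobacterium necrophorum — 2 left.
Bile esculin -: all 2 remaining candidates are consistent.
Nitrate -: excludes Cutibacterium acnes — 1 left.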